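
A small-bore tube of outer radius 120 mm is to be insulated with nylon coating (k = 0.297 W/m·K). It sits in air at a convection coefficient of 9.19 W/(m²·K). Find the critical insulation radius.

For a cylinder r_cr = k/h = 0.297/9.19
r_cr = 32.3 mm; since the bare radius (120 mm) is above r_cr, any added insulation will reduce heat loss.

r_cr ≈ 32.3 mm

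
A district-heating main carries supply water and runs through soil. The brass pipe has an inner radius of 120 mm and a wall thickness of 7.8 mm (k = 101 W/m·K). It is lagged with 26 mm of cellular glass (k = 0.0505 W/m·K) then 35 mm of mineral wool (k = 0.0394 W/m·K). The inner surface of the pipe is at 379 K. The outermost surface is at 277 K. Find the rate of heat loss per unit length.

Cylindrical conduction, so R = ln(r₂/r₁)/(2πkL) per layer, in series:
R_brass pipe wall = ln(127.8/120)/(2π×101×1) = 9.924×10^-5 K/W
R_cellular glass = ln(153.8/127.8)/(2π×0.0505×1) = 0.5836 K/W
R_mineral wool = ln(188.8/153.8)/(2π×0.0394×1) = 0.8282 K/W
R_total = 1.412 K/W
Q = ΔT/R_total = 102/1.412

q′ ≈ 72.2 W/m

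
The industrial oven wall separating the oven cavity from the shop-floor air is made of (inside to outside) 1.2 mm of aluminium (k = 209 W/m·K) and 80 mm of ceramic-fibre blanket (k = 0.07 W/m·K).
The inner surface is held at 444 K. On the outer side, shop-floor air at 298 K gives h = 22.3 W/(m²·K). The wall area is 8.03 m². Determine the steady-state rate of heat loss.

Q ≈ 987 W

Series thermal resistances:
R_aluminium = L/(kA) = 0.0012/(209×8.03) = 7.15×10^-7 K/W
R_ceramic-fibre blanket = L/(kA) = 0.08/(0.07×8.03) = 0.1423 K/W
R_outer film = 1/(h_o·A) = 1/(22.3×8.03) = 0.005584 K/W
R_total = 0.1479 K/W
Q = ΔT / R_total = 146 / 0.1479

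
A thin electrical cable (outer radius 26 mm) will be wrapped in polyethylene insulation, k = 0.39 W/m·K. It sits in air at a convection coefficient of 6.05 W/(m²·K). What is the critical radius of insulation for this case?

For a cylinder r_cr = k/h = 0.39/6.05
r_cr = 64.5 mm; since the bare radius (26 mm) is below r_cr, adding a thin layer of insulation will *increase* heat loss.

r_cr ≈ 64.5 mm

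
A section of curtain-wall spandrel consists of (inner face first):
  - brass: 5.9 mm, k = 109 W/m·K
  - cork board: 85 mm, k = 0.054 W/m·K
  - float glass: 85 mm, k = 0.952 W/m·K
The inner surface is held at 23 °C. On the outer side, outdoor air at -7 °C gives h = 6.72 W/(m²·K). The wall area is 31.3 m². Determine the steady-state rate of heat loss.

Treating each layer as a thermal resistance in series:
R_brass = L/(kA) = 0.0059/(109×31.3) = 1.729×10^-6 K/W
R_cork board = L/(kA) = 0.085/(0.054×31.3) = 0.05029 K/W
R_float glass = L/(kA) = 0.085/(0.952×31.3) = 0.002853 K/W
R_outer film = 1/(h_o·A) = 1/(6.72×31.3) = 0.004754 K/W
R_total = 0.0579 K/W
Q = ΔT / R_total = 30 / 0.0579

Q ≈ 518 W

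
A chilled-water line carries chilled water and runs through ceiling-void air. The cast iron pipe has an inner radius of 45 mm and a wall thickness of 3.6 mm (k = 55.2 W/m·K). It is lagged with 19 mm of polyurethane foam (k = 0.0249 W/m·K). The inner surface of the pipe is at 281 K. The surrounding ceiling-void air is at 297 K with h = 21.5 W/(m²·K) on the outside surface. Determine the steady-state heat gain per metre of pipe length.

q′ ≈ 7.21 W/m

For a radial system each layer contributes R = ln(r_out/r_in)/(2πkL); films add R = 1/(hA).
R_cast iron pipe wall = ln(48.6/45)/(2π×55.2×1) = 2.219×10^-4 K/W
R_polyurethane foam = ln(67.6/48.6)/(2π×0.0249×1) = 2.109 K/W
R_outer film = 1/(h_o·2πr_oL) = 1/(21.5×2π×0.0676×1) = 0.1095 K/W
R_total = 2.219 K/W
Q = ΔT/R_total = 16/2.219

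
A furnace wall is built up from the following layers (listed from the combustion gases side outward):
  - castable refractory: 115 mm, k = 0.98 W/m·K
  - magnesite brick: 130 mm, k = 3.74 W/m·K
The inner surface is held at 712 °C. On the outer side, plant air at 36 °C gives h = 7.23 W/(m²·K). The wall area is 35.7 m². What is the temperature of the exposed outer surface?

Treating each layer as a thermal resistance in series:
R_castable refractory = L/(kA) = 0.115/(0.98×35.7) = 0.003287 K/W
R_magnesite brick = L/(kA) = 0.13/(3.74×35.7) = 9.737×10^-4 K/W
R_outer film = 1/(h_o·A) = 1/(7.23×35.7) = 0.003874 K/W
R_total = 0.008135 K/W;  Q = ΔT/R_total = 676/0.008135 = 83100 W
T_interface = T_inner − Q·ΣR(inner→interface) = 712 − 83100×0.004261

T ≈ 358 °C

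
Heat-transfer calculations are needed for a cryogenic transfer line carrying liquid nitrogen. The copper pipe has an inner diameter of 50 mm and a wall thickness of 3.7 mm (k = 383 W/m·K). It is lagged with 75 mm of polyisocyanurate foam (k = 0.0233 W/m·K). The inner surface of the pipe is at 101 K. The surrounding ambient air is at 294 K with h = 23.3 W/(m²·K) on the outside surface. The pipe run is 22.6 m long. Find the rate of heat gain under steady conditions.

Q ≈ 493 W

Treating each annulus and film as a series resistance:
R_copper pipe wall = ln(28.7/25)/(2π×383×22.6) = 2.538×10^-6 K/W
R_polyisocyanurate foam = ln(103.7/28.7)/(2π×0.0233×22.6) = 0.3883 K/W
R_outer film = 1/(h_o·2πr_oL) = 1/(23.3×2π×0.1037×22.6) = 0.002915 K/W
R_total = 0.3912 K/W
Q = ΔT/R_total = 193/0.3912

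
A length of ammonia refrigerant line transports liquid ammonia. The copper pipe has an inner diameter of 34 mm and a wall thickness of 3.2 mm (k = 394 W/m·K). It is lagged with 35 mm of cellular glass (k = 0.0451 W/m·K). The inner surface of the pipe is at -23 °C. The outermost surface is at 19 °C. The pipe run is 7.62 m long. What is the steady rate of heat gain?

Q ≈ 90.2 W

Per-layer cylindrical resistances, series-summed:
R_copper pipe wall = ln(20.2/17)/(2π×394×7.62) = 9.143×10^-6 K/W
R_cellular glass = ln(55.2/20.2)/(2π×0.0451×7.62) = 0.4656 K/W
R_total = 0.4656 K/W
Q = ΔT/R_total = 42/0.4656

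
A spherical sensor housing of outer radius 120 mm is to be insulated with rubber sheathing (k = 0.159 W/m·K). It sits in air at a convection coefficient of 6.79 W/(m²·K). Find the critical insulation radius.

r_cr ≈ 46.8 mm

For a sphere r_cr = 2k/h = 2×0.159/6.79
r_cr = 46.8 mm; since the bare radius (120 mm) is above r_cr, any added insulation will reduce heat loss.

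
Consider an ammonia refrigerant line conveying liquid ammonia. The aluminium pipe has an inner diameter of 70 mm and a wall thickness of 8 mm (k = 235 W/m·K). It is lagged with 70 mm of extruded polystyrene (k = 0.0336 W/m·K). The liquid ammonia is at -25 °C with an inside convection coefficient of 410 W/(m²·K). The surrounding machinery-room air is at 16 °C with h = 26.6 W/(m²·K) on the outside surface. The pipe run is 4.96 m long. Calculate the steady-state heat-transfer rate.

Radial resistances (cylindrical: R_cond = ln(r_o/r_i)/(2πkL), R_conv = 1/(h·2πrL)):
R_inner film = 1/(h_i·2πr₁L) = 1/(410×2π×0.035×4.96) = 0.002236 K/W
R_aluminium pipe wall = ln(43/35)/(2π×235×4.96) = 2.811×10^-5 K/W
R_extruded polystyrene = ln(113/43)/(2π×0.0336×4.96) = 0.9227 K/W
R_outer film = 1/(h_o·2πr_oL) = 1/(26.6×2π×0.113×4.96) = 0.01068 K/W
R_total = 0.9356 K/W
Q = ΔT/R_total = 41/0.9356

Q ≈ 43.8 W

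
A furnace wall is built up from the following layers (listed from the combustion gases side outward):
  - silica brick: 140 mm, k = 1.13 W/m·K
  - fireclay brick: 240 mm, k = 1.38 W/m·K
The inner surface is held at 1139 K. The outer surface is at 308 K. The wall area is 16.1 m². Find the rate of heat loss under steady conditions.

Q ≈ 44900 W

Thermal resistances in series:
R_silica brick = L/(kA) = 0.14/(1.13×16.1) = 0.007695 K/W
R_fireclay brick = L/(kA) = 0.24/(1.38×16.1) = 0.0108 K/W
R_total = 0.0185 K/W
Q = ΔT / R_total = 831 / 0.0185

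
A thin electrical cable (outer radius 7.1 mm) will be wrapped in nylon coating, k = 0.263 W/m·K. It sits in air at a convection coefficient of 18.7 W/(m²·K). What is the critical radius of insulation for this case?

For a cylinder r_cr = k/h = 0.263/18.7
r_cr = 14.1 mm; since the bare radius (7.1 mm) is below r_cr, adding a thin layer of insulation will *increase* heat loss.

r_cr ≈ 14.1 mm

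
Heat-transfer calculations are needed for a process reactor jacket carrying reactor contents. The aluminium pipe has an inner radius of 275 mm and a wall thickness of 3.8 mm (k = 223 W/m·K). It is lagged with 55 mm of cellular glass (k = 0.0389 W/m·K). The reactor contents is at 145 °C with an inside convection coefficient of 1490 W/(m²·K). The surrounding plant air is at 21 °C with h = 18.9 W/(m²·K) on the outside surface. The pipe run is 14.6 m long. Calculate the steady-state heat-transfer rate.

For a radial system each layer contributes R = ln(r_out/r_in)/(2πkL); films add R = 1/(hA).
R_inner film = 1/(h_i·2πr₁L) = 1/(1490×2π×0.275×14.6) = 2.66×10^-5 K/W
R_aluminium pipe wall = ln(278.8/275)/(2π×223×14.6) = 6.709×10^-7 K/W
R_cellular glass = ln(333.8/278.8)/(2π×0.0389×14.6) = 0.05046 K/W
R_outer film = 1/(h_o·2πr_oL) = 1/(18.9×2π×0.3338×14.6) = 0.001728 K/W
R_total = 0.05221 K/W
Q = ΔT/R_total = 124/0.05221

Q ≈ 2380 W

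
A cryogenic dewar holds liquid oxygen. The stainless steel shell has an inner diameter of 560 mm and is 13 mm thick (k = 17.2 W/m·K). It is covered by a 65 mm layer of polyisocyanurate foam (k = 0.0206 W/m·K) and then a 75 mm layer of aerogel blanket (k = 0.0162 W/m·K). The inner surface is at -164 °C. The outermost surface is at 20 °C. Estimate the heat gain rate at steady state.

Q ≈ 38.6 W

Each spherical layer contributes R = (1/r_i − 1/r_o)/(4πk):
R_stainless steel shell = (1/0.28 − 1/0.293)/(4π×17.2) = 7.331×10^-4 K/W
R_polyisocyanurate foam = (1/0.293 − 1/0.358)/(4π×0.0206) = 2.394 K/W
R_aerogel blanket = (1/0.358 − 1/0.433)/(4π×0.0162) = 2.377 K/W
R_total = 4.771 K/W
Q = ΔT/R_total = 184/4.771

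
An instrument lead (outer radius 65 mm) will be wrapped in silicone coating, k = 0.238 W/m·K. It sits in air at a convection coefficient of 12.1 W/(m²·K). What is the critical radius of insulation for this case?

r_cr ≈ 19.7 mm

For a cylinder r_cr = k/h = 0.238/12.1
r_cr = 19.7 mm; since the bare radius (65 mm) is above r_cr, any added insulation will reduce heat loss.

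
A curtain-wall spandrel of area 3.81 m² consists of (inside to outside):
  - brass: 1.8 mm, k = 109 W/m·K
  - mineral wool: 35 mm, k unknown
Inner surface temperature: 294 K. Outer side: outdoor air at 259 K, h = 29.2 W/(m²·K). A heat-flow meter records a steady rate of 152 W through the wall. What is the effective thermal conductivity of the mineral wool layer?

Thermal resistances in series:
R_brass = L/(kA) = 0.0018/(109×3.81) = 4.334×10^-6 K/W
R_outer film = 1/(h_o·A) = 1/(29.2×3.81) = 0.008989 K/W
Sum of known resistances R_other = 0.008993 K/W
Total R = ΔT/Q = 35/152 = 0.2303 K/W
R_mineral wool = R_total − R_other = 0.2213 K/W
k = L/(R·A) = 0.035/(0.2213×3.81)

k ≈ 0.0415 W/(m·K)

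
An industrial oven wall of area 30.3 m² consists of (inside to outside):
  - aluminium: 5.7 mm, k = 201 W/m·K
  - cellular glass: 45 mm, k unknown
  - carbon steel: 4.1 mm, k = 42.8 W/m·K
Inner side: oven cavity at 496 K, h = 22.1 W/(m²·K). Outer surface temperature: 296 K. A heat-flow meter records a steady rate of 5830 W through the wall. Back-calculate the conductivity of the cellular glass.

Thermal resistances in series:
R_inner film = 1/(h_i·A) = 1/(22.1×30.3) = 0.001493 K/W
R_aluminium = L/(kA) = 0.0057/(201×30.3) = 9.359×10^-7 K/W
R_carbon steel = L/(kA) = 0.0041/(42.8×30.3) = 3.162×10^-6 K/W
Sum of known resistances R_other = 0.001497 K/W
Total R = ΔT/Q = 200/5830 = 0.03431 K/W
R_cellular glass = R_total − R_other = 0.03281 K/W
k = L/(R·A) = 0.045/(0.03281×30.3)

k ≈ 0.0453 W/(m·K)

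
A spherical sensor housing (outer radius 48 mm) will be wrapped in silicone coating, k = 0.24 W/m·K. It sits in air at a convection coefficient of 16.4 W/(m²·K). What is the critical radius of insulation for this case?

For a sphere r_cr = 2k/h = 2×0.24/16.4
r_cr = 29.3 mm; since the bare radius (48 mm) is above r_cr, any added insulation will reduce heat loss.

r_cr ≈ 29.3 mm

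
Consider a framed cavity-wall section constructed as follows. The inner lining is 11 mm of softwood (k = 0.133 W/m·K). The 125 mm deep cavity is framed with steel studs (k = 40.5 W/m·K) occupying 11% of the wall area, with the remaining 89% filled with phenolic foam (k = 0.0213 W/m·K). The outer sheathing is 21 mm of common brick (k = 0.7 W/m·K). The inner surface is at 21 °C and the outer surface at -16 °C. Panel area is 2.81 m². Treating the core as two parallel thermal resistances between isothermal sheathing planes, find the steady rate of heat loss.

Q ≈ 739 W

Sheathing layers in series; stud and cavity paths in parallel between them.
R_inner = 0.011/(0.133×2.81) = 0.02943 K/W
R_stud  = 0.125/(40.5×0.11×2.81) = 0.009985 K/W
R_cav   = 0.125/(0.0213×0.89×2.81) = 2.347 K/W
1/R_core = 1/R_stud + 1/R_cav → R_core = 0.009943 K/W
R_outer = 0.021/(0.7×2.81) = 0.01068 K/W
R_total = 0.05005 K/W
Q = ΔT/R_total = 37/0.05005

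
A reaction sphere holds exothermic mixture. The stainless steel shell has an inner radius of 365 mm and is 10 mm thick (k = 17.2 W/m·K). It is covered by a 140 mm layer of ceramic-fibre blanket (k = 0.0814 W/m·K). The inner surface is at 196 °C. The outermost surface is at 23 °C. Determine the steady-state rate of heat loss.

Q ≈ 244 W

Radial (spherical) resistances in series:
R_stainless steel shell = (1/0.365 − 1/0.375)/(4π×17.2) = 3.38×10^-4 K/W
R_ceramic-fibre blanket = (1/0.375 − 1/0.515)/(4π×0.0814) = 0.7087 K/W
R_total = 0.709 K/W
Q = ΔT/R_total = 173/0.709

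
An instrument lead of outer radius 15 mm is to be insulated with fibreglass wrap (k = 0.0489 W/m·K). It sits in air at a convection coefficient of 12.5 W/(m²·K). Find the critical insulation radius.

r_cr ≈ 3.91 mm

For a cylinder r_cr = k/h = 0.0489/12.5
r_cr = 3.91 mm; since the bare radius (15 mm) is above r_cr, any added insulation will reduce heat loss.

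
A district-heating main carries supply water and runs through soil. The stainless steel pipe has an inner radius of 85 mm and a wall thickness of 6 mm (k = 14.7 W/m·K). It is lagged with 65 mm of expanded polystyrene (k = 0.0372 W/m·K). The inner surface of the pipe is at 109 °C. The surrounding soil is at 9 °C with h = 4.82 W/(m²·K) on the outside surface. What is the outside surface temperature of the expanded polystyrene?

T ≈ 17.4 °C

Cylindrical conduction, so R = ln(r₂/r₁)/(2πkL) per layer, in series:
R_stainless steel pipe wall = ln(91/85)/(2π×14.7×1) = 7.385×10^-4 K/W
R_expanded polystyrene = ln(156/91)/(2π×0.0372×1) = 2.306 K/W
R_outer film = 1/(h_o·2πr_oL) = 1/(4.82×2π×0.156×1) = 0.2117 K/W
R_total = 2.518 K/W
Q = ΔT/R_total = 100/2.518
Q = 39.7 W/m
T_interface = T_inner − Q·ΣR(inner→interface) = 109 − 39.7×2.307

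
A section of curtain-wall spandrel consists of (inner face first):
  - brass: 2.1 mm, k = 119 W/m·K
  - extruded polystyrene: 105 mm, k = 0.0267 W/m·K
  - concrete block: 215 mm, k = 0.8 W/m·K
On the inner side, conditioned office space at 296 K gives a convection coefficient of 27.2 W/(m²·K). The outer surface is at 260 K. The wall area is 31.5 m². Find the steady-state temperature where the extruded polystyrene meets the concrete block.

T ≈ 262 K

Thermal resistances in series:
R_inner film = 1/(h_i·A) = 1/(27.2×31.5) = 0.001167 K/W
R_brass = L/(kA) = 0.0021/(119×31.5) = 5.602×10^-7 K/W
R_extruded polystyrene = L/(kA) = 0.105/(0.0267×31.5) = 0.1248 K/W
R_concrete block = L/(kA) = 0.215/(0.8×31.5) = 0.008532 K/W
R_total = 0.1345 K/W;  Q = ΔT/R_total = 36/0.1345 = 267.6 W
T_interface = T_inner − Q·ΣR(inner→interface) = 296 − 268×0.126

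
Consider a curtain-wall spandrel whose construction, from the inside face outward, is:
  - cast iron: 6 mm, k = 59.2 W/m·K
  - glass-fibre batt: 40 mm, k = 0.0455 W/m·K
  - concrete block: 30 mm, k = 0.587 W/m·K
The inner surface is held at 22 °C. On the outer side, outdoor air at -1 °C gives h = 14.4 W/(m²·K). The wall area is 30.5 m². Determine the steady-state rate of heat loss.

Model the wall as resistances in series:
R_cast iron = L/(kA) = 0.006/(59.2×30.5) = 3.323×10^-6 K/W
R_glass-fibre batt = L/(kA) = 0.04/(0.0455×30.5) = 0.02882 K/W
R_concrete block = L/(kA) = 0.03/(0.587×30.5) = 0.001676 K/W
R_outer film = 1/(h_o·A) = 1/(14.4×30.5) = 0.002277 K/W
R_total = 0.03278 K/W
Q = ΔT / R_total = 23 / 0.03278

Q ≈ 702 W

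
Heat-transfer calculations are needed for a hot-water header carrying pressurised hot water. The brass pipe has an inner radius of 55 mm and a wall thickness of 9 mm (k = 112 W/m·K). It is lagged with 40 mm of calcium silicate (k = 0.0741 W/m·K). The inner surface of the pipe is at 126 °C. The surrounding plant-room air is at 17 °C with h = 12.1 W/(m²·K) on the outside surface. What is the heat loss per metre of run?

q′ ≈ 93.2 W/m

Treating each annulus and film as a series resistance:
R_brass pipe wall = ln(64/55)/(2π×112×1) = 2.154×10^-4 K/W
R_calcium silicate = ln(104/64)/(2π×0.0741×1) = 1.043 K/W
R_outer film = 1/(h_o·2πr_oL) = 1/(12.1×2π×0.104×1) = 0.1265 K/W
R_total = 1.169 K/W
Q = ΔT/R_total = 109/1.169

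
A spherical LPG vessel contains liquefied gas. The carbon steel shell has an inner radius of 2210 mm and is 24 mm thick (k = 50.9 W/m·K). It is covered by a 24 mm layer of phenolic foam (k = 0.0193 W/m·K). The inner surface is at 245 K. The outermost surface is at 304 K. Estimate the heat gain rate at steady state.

For a spherical shell R = (1/r₁ − 1/r₂)/(4πk); film R = 1/(h·4πr²). In series:
R_carbon steel shell = (1/2.21 − 1/2.234)/(4π×50.9) = 7.6×10^-6 K/W
R_phenolic foam = (1/2.234 − 1/2.258)/(4π×0.0193) = 0.01962 K/W
R_total = 0.01962 K/W
Q = ΔT/R_total = 59/0.01962

Q ≈ 3010 W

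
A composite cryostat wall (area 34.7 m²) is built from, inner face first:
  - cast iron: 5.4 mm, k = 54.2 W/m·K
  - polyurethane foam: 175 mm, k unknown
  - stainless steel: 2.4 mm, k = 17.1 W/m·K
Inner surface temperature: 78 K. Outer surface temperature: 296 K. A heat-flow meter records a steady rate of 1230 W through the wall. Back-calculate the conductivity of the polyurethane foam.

k ≈ 0.0285 W/(m·K)

Using the resistance-network approach (series):
R_cast iron = L/(kA) = 0.0054/(54.2×34.7) = 2.871×10^-6 K/W
R_stainless steel = L/(kA) = 0.0024/(17.1×34.7) = 4.045×10^-6 K/W
Sum of known resistances R_other = 6.916×10^-6 K/W
Total R = ΔT/Q = 218/1230 = 0.1772 K/W
R_polyurethane foam = R_total − R_other = 0.1772 K/W
k = L/(R·A) = 0.175/(0.1772×34.7)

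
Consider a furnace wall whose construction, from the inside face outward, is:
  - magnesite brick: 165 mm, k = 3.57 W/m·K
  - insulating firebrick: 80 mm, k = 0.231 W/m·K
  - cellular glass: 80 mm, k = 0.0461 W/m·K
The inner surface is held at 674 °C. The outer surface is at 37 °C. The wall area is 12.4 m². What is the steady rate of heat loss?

Series thermal resistances:
R_magnesite brick = L/(kA) = 0.165/(3.57×12.4) = 0.003727 K/W
R_insulating firebrick = L/(kA) = 0.08/(0.231×12.4) = 0.02793 K/W
R_cellular glass = L/(kA) = 0.08/(0.0461×12.4) = 0.1399 K/W
R_total = 0.1716 K/W
Q = ΔT / R_total = 637 / 0.1716

Q ≈ 3710 W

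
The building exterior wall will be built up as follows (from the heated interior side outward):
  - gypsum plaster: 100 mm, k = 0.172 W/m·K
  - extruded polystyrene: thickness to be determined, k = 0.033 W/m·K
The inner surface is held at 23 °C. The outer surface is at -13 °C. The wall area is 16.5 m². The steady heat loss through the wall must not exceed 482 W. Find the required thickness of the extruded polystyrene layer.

Thermal resistances in series:
R_gypsum plaster = L/(kA) = 0.1/(0.172×16.5) = 0.03524 K/W
Sum of the known resistances R_other = 0.03524 K/W
Required total resistance R_tot = ΔT/Q_allow = 36/482 = 0.07469 K/W
R_extruded polystyrene = R_tot − R_other = 0.03945 K/W
L = R·k·A = 0.03945×0.033×16.5

L ≈ 21.5 mm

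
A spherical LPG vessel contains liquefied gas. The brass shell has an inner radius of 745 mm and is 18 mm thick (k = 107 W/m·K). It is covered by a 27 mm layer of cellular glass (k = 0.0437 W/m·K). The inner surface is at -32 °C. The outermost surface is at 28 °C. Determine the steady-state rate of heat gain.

Radial (spherical) resistances in series:
R_brass shell = (1/0.745 − 1/0.763)/(4π×107) = 2.355×10^-5 K/W
R_cellular glass = (1/0.763 − 1/0.79)/(4π×0.0437) = 0.08157 K/W
R_total = 0.08159 K/W
Q = ΔT/R_total = 60/0.08159

Q ≈ 735 W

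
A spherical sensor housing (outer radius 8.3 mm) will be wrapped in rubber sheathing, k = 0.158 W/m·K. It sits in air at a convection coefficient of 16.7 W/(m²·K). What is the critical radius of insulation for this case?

For a sphere r_cr = 2k/h = 2×0.158/16.7
r_cr = 18.9 mm; since the bare radius (8.3 mm) is below r_cr, adding a thin layer of insulation will *increase* heat loss.

r_cr ≈ 18.9 mm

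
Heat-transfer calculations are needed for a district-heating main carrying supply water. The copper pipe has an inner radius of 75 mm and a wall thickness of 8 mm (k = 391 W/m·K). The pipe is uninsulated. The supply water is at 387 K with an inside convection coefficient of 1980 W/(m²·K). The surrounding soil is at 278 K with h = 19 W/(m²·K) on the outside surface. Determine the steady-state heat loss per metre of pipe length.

Per-layer cylindrical resistances, series-summed:
R_inner film = 1/(h_i·2πr₁L) = 1/(1980×2π×0.075×1) = 0.001072 K/W
R_copper pipe wall = ln(83/75)/(2π×391×1) = 4.126×10^-5 K/W
R_outer film = 1/(h_o·2πr_oL) = 1/(19×2π×0.083×1) = 0.1009 K/W
R_total = 0.102 K/W
Q = ΔT/R_total = 109/0.102

q′ ≈ 1070 W/m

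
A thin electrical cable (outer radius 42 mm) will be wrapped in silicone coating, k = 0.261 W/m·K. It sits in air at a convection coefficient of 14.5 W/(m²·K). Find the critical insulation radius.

For a cylinder r_cr = k/h = 0.261/14.5
r_cr = 18 mm; since the bare radius (42 mm) is above r_cr, any added insulation will reduce heat loss.

r_cr ≈ 18 mm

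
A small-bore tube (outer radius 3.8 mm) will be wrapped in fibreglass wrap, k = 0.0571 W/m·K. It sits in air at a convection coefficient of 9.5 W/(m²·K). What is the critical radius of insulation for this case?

For a cylinder r_cr = k/h = 0.0571/9.5
r_cr = 6.01 mm; since the bare radius (3.8 mm) is below r_cr, adding a thin layer of insulation will *increase* heat loss.

r_cr ≈ 6.01 mm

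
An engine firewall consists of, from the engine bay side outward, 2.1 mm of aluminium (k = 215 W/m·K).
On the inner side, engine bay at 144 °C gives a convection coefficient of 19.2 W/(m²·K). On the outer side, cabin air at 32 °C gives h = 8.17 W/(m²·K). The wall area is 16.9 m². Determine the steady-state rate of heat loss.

Q ≈ 10800 W

Model the wall as resistances in series:
R_inner film = 1/(h_i·A) = 1/(19.2×16.9) = 0.003082 K/W
R_aluminium = L/(kA) = 0.0021/(215×16.9) = 5.78×10^-7 K/W
R_outer film = 1/(h_o·A) = 1/(8.17×16.9) = 0.007243 K/W
R_total = 0.01032 K/W
Q = ΔT / R_total = 112 / 0.01032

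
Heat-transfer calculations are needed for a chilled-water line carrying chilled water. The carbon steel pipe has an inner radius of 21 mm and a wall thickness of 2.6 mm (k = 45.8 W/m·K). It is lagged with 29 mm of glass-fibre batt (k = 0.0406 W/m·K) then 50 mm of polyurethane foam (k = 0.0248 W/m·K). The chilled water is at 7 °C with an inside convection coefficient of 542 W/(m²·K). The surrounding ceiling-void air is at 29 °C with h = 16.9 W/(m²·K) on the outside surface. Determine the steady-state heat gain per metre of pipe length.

Per-layer cylindrical resistances, series-summed:
R_inner film = 1/(h_i·2πr₁L) = 1/(542×2π×0.021×1) = 0.01398 K/W
R_carbon steel pipe wall = ln(23.6/21)/(2π×45.8×1) = 4.056×10^-4 K/W
R_glass-fibre batt = ln(52.6/23.6)/(2π×0.0406×1) = 3.142 K/W
R_polyurethane foam = ln(102.6/52.6)/(2π×0.0248×1) = 4.288 K/W
R_outer film = 1/(h_o·2πr_oL) = 1/(16.9×2π×0.1026×1) = 0.09179 K/W
R_total = 7.536 K/W
Q = ΔT/R_total = 22/7.536

q′ ≈ 2.92 W/m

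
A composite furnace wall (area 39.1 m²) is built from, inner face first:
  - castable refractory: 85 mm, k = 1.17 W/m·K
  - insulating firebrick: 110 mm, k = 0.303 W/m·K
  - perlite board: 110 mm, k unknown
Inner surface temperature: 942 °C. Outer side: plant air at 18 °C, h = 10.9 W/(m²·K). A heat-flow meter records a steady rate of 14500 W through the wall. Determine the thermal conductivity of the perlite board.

Using the resistance-network approach (series):
R_castable refractory = L/(kA) = 0.085/(1.17×39.1) = 0.001858 K/W
R_insulating firebrick = L/(kA) = 0.11/(0.303×39.1) = 0.009285 K/W
R_outer film = 1/(h_o·A) = 1/(10.9×39.1) = 0.002346 K/W
Sum of known resistances R_other = 0.01349 K/W
Total R = ΔT/Q = 924/14500 = 0.06372 K/W
R_perlite board = R_total − R_other = 0.05023 K/W
k = L/(R·A) = 0.11/(0.05023×39.1)

k ≈ 0.056 W/(m·K)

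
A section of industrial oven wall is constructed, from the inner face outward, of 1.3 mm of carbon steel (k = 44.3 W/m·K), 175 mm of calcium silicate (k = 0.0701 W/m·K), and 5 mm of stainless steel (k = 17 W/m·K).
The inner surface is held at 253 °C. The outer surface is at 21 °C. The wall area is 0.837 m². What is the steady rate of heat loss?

Treating each layer as a thermal resistance in series:
R_carbon steel = L/(kA) = 0.0013/(44.3×0.837) = 3.506×10^-5 K/W
R_calcium silicate = L/(kA) = 0.175/(0.0701×0.837) = 2.983 K/W
R_stainless steel = L/(kA) = 0.005/(17×0.837) = 3.514×10^-4 K/W
R_total = 2.983 K/W
Q = ΔT / R_total = 232 / 2.983

Q ≈ 77.8 W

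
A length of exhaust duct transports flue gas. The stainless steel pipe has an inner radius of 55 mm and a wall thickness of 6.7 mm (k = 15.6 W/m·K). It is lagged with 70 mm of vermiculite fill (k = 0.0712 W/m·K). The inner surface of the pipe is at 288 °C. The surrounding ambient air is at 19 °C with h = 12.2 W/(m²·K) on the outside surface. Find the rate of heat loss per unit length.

Cylindrical conduction, so R = ln(r₂/r₁)/(2πkL) per layer, in series:
R_stainless steel pipe wall = ln(61.7/55)/(2π×15.6×1) = 0.001173 K/W
R_vermiculite fill = ln(131.7/61.7)/(2π×0.0712×1) = 1.695 K/W
R_outer film = 1/(h_o·2πr_oL) = 1/(12.2×2π×0.1317×1) = 0.09905 K/W
R_total = 1.795 K/W
Q = ΔT/R_total = 269/1.795

q′ ≈ 150 W/m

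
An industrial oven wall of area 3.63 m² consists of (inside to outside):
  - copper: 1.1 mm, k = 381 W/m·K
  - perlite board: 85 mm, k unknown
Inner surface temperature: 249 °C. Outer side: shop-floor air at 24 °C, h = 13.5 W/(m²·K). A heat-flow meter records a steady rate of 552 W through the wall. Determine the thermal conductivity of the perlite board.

Treating each layer as a thermal resistance in series:
R_copper = L/(kA) = 0.0011/(381×3.63) = 7.954×10^-7 K/W
R_outer film = 1/(h_o·A) = 1/(13.5×3.63) = 0.02041 K/W
Sum of known resistances R_other = 0.02041 K/W
Total R = ΔT/Q = 225/552 = 0.4076 K/W
R_perlite board = R_total − R_other = 0.3872 K/W
k = L/(R·A) = 0.085/(0.3872×3.63)

k ≈ 0.0605 W/(m·K)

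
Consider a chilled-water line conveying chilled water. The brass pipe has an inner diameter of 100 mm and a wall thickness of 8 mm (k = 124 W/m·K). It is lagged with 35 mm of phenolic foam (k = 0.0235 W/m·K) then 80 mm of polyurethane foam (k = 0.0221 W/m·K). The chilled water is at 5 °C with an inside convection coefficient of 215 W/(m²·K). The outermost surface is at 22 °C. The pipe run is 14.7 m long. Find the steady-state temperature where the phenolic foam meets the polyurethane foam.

Radial resistances (cylindrical: R_cond = ln(r_o/r_i)/(2πkL), R_conv = 1/(h·2πrL)):
R_inner film = 1/(h_i·2πr₁L) = 1/(215×2π×0.05×14.7) = 0.001007 K/W
R_brass pipe wall = ln(58/50)/(2π×124×14.7) = 1.296×10^-5 K/W
R_phenolic foam = ln(93/58)/(2π×0.0235×14.7) = 0.2175 K/W
R_polyurethane foam = ln(173/93)/(2π×0.0221×14.7) = 0.3041 K/W
R_total = 0.5226 K/W
Q = ΔT/R_total = 17/0.5226
Q = 32.5 W
T_interface = T_inner + Q·ΣR(inner→interface) = 5 + 32.5×0.2186

T ≈ 12.1 °C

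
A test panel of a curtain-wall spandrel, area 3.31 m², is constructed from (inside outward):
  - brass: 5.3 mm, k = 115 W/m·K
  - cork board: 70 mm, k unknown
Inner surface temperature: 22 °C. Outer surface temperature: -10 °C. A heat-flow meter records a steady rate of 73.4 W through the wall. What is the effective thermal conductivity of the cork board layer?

k ≈ 0.0485 W/(m·K)

Series thermal resistances:
R_brass = L/(kA) = 0.0053/(115×3.31) = 1.392×10^-5 K/W
Sum of known resistances R_other = 1.392×10^-5 K/W
Total R = ΔT/Q = 32/73.4 = 0.436 K/W
R_cork board = R_total − R_other = 0.436 K/W
k = L/(R·A) = 0.07/(0.436×3.31)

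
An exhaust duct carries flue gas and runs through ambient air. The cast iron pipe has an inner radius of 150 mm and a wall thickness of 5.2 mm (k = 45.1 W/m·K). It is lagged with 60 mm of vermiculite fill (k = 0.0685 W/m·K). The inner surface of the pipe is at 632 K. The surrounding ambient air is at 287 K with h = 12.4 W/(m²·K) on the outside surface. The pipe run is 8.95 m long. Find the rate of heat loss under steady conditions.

Per-layer cylindrical resistances, series-summed:
R_cast iron pipe wall = ln(155.2/150)/(2π×45.1×8.95) = 1.344×10^-5 K/W
R_vermiculite fill = ln(215.2/155.2)/(2π×0.0685×8.95) = 0.08485 K/W
R_outer film = 1/(h_o·2πr_oL) = 1/(12.4×2π×0.2152×8.95) = 0.006664 K/W
R_total = 0.09153 K/W
Q = ΔT/R_total = 345/0.09153

Q ≈ 3770 W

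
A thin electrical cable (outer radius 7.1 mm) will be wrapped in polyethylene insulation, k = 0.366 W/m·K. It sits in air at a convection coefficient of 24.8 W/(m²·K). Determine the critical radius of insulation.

r_cr ≈ 14.8 mm

For a cylinder r_cr = k/h = 0.366/24.8
r_cr = 14.8 mm; since the bare radius (7.1 mm) is below r_cr, adding a thin layer of insulation will *increase* heat loss.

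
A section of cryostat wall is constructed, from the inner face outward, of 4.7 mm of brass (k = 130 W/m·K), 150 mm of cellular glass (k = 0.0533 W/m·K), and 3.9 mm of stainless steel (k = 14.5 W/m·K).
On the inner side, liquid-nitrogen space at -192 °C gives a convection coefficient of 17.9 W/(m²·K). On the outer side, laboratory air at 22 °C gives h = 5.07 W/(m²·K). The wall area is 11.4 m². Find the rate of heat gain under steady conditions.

Thermal resistances in series:
R_inner film = 1/(h_i·A) = 1/(17.9×11.4) = 0.004901 K/W
R_brass = L/(kA) = 0.0047/(130×11.4) = 3.171×10^-6 K/W
R_cellular glass = L/(kA) = 0.15/(0.0533×11.4) = 0.2469 K/W
R_stainless steel = L/(kA) = 0.0039/(14.5×11.4) = 2.359×10^-5 K/W
R_outer film = 1/(h_o·A) = 1/(5.07×11.4) = 0.0173 K/W
R_total = 0.2691 K/W
Q = ΔT / R_total = 214 / 0.2691

Q ≈ 795 W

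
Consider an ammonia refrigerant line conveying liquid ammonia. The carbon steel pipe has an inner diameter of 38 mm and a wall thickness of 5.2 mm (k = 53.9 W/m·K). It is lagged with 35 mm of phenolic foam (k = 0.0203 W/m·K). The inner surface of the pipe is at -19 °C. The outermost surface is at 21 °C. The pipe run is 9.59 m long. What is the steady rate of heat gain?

Q ≈ 54.7 W

Radial resistances (cylindrical: R_cond = ln(r_o/r_i)/(2πkL), R_conv = 1/(h·2πrL)):
R_carbon steel pipe wall = ln(24.2/19)/(2π×53.9×9.59) = 7.449×10^-5 K/W
R_phenolic foam = ln(59.2/24.2)/(2π×0.0203×9.59) = 0.7313 K/W
R_total = 0.7314 K/W
Q = ΔT/R_total = 40/0.7314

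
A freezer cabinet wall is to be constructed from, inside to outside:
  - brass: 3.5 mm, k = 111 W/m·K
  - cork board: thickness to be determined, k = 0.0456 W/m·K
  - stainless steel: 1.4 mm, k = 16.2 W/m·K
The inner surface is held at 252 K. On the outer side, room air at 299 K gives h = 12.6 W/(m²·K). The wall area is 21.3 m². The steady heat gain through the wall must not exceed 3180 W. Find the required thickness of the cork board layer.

Thermal resistances in series:
R_brass = L/(kA) = 0.0035/(111×21.3) = 1.48×10^-6 K/W
R_stainless steel = L/(kA) = 0.0014/(16.2×21.3) = 4.057×10^-6 K/W
R_outer film = 1/(h_o·A) = 1/(12.6×21.3) = 0.003726 K/W
Sum of the known resistances R_other = 0.003732 K/W
Required total resistance R_tot = ΔT/Q_allow = 47/3180 = 0.01478 K/W
R_cork board = R_tot − R_other = 0.01105 K/W
L = R·k·A = 0.01105×0.0456×21.3

L ≈ 10.7 mm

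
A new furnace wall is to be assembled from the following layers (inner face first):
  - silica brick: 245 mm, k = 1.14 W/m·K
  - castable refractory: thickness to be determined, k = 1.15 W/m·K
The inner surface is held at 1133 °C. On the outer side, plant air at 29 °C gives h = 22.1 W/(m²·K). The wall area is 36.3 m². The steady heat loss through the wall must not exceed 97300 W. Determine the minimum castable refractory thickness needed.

Treating each layer as a thermal resistance in series:
R_silica brick = L/(kA) = 0.245/(1.14×36.3) = 0.00592 K/W
R_outer film = 1/(h_o·A) = 1/(22.1×36.3) = 0.001247 K/W
Sum of the known resistances R_other = 0.007167 K/W
Required total resistance R_tot = ΔT/Q_allow = 1104/97300 = 0.01135 K/W
R_castable refractory = R_tot − R_other = 0.004179 K/W
L = R·k·A = 0.004179×1.15×36.3

L ≈ 174 mm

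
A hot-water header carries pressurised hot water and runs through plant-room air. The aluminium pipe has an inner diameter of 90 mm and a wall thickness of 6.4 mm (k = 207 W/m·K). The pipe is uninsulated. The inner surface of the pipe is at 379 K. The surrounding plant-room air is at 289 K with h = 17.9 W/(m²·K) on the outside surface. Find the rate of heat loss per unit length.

Cylindrical conduction, so R = ln(r₂/r₁)/(2πkL) per layer, in series:
R_aluminium pipe wall = ln(51.4/45)/(2π×207×1) = 1.022×10^-4 K/W
R_outer film = 1/(h_o·2πr_oL) = 1/(17.9×2π×0.0514×1) = 0.173 K/W
R_total = 0.1731 K/W
Q = ΔT/R_total = 90/0.1731

q′ ≈ 520 W/m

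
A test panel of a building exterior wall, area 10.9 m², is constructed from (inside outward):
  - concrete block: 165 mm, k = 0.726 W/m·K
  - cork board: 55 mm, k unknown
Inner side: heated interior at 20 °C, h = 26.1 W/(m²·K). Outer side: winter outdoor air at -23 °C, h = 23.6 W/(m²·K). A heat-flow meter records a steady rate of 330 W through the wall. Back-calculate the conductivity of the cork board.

Treating each layer as a thermal resistance in series:
R_inner film = 1/(h_i·A) = 1/(26.1×10.9) = 0.003515 K/W
R_concrete block = L/(kA) = 0.165/(0.726×10.9) = 0.02085 K/W
R_outer film = 1/(h_o·A) = 1/(23.6×10.9) = 0.003887 K/W
Sum of known resistances R_other = 0.02825 K/W
Total R = ΔT/Q = 43/330 = 0.1303 K/W
R_cork board = R_total − R_other = 0.102 K/W
k = L/(R·A) = 0.055/(0.102×10.9)

k ≈ 0.0494 W/(m·K)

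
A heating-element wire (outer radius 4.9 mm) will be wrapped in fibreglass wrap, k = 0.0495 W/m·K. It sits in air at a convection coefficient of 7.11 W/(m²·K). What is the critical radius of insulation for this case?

r_cr ≈ 6.96 mm

For a cylinder r_cr = k/h = 0.0495/7.11
r_cr = 6.96 mm; since the bare radius (4.9 mm) is below r_cr, adding a thin layer of insulation will *increase* heat loss.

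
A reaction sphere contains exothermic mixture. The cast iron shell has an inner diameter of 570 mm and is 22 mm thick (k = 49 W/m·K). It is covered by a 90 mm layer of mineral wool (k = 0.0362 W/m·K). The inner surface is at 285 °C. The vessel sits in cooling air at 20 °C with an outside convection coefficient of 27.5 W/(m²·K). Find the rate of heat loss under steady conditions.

Q ≈ 161 W

For a spherical shell R = (1/r₁ − 1/r₂)/(4πk); film R = 1/(h·4πr²). In series:
R_cast iron shell = (1/0.285 − 1/0.307)/(4π×49) = 4.084×10^-4 K/W
R_mineral wool = (1/0.307 − 1/0.397)/(4π×0.0362) = 1.623 K/W
R_outer film = 1/(h·4πr_o²) = 1/(27.5×4π×0.397²) = 0.01836 K/W
R_total = 1.642 K/W
Q = ΔT/R_total = 265/1.642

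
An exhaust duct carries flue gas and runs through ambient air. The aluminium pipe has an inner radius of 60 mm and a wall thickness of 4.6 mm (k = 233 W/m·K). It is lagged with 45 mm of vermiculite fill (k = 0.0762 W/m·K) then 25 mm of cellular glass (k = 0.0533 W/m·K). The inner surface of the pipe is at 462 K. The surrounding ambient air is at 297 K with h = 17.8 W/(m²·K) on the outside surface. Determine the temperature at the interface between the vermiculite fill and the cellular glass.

T ≈ 360 K

Treating each annulus and film as a series resistance:
R_aluminium pipe wall = ln(64.6/60)/(2π×233×1) = 5.046×10^-5 K/W
R_vermiculite fill = ln(109.6/64.6)/(2π×0.0762×1) = 1.104 K/W
R_cellular glass = ln(134.6/109.6)/(2π×0.0533×1) = 0.6135 K/W
R_outer film = 1/(h_o·2πr_oL) = 1/(17.8×2π×0.1346×1) = 0.06643 K/W
R_total = 1.784 K/W
Q = ΔT/R_total = 165/1.784
Q = 92.5 W/m
T_interface = T_inner − Q·ΣR(inner→interface) = 462 − 92.5×1.104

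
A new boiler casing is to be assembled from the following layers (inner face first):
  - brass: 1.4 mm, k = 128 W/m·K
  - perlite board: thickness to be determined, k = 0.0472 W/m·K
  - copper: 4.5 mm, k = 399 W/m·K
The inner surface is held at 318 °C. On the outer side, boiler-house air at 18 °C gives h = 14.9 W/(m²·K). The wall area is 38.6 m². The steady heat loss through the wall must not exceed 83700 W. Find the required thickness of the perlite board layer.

Model the wall as resistances in series:
R_brass = L/(kA) = 0.0014/(128×38.6) = 2.834×10^-7 K/W
R_copper = L/(kA) = 0.0045/(399×38.6) = 2.922×10^-7 K/W
R_outer film = 1/(h_o·A) = 1/(14.9×38.6) = 0.001739 K/W
Sum of the known resistances R_other = 0.001739 K/W
Required total resistance R_tot = ΔT/Q_allow = 300/83700 = 0.003584 K/W
R_perlite board = R_tot − R_other = 0.001845 K/W
L = R·k·A = 0.001845×0.0472×38.6

L ≈ 3.36 mm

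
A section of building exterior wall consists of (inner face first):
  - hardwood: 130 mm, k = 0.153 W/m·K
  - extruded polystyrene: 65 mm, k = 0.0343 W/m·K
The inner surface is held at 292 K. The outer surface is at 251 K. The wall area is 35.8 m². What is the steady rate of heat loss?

Q ≈ 535 W

Thermal resistances in series:
R_hardwood = L/(kA) = 0.13/(0.153×35.8) = 0.02373 K/W
R_extruded polystyrene = L/(kA) = 0.065/(0.0343×35.8) = 0.05293 K/W
R_total = 0.07667 K/W
Q = ΔT / R_total = 41 / 0.07667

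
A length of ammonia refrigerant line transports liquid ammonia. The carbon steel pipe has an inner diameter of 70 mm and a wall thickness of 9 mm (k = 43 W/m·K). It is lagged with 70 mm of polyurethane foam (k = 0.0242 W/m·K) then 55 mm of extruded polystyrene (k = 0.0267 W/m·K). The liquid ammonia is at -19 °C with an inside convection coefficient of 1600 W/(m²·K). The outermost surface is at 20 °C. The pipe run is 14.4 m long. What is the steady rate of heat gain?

Q ≈ 65.2 W

Radial resistances (cylindrical: R_cond = ln(r_o/r_i)/(2πkL), R_conv = 1/(h·2πrL)):
R_inner film = 1/(h_i·2πr₁L) = 1/(1600×2π×0.035×14.4) = 1.974×10^-4 K/W
R_carbon steel pipe wall = ln(44/35)/(2π×43×14.4) = 5.882×10^-5 K/W
R_polyurethane foam = ln(114/44)/(2π×0.0242×14.4) = 0.4348 K/W
R_extruded polystyrene = ln(169/114)/(2π×0.0267×14.4) = 0.163 K/W
R_total = 0.598 K/W
Q = ΔT/R_total = 39/0.598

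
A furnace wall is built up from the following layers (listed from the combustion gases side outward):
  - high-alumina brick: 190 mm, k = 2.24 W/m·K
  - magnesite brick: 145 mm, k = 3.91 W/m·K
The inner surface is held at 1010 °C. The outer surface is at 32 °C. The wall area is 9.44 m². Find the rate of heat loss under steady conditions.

Q ≈ 75700 W

Model the wall as resistances in series:
R_high-alumina brick = L/(kA) = 0.19/(2.24×9.44) = 0.008985 K/W
R_magnesite brick = L/(kA) = 0.145/(3.91×9.44) = 0.003928 K/W
R_total = 0.01291 K/W
Q = ΔT / R_total = 978 / 0.01291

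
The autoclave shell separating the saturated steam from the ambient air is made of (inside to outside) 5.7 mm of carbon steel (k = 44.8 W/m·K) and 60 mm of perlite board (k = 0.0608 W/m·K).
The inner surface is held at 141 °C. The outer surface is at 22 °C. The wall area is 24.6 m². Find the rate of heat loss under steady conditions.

Thermal resistances in series:
R_carbon steel = L/(kA) = 0.0057/(44.8×24.6) = 5.172×10^-6 K/W
R_perlite board = L/(kA) = 0.06/(0.0608×24.6) = 0.04012 K/W
R_total = 0.04012 K/W
Q = ΔT / R_total = 119 / 0.04012

Q ≈ 2970 W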